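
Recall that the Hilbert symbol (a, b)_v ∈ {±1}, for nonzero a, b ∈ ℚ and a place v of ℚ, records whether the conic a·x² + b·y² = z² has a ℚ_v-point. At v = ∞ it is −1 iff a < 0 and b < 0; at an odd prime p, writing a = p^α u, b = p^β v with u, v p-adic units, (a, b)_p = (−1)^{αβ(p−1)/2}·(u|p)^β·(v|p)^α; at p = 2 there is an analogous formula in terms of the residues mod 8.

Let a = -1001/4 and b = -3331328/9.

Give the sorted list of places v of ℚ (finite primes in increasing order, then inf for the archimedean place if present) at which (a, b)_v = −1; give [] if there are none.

[2, inf]

Mod squares: a ≡ -1001, b ≡ -77. Check v ∈ {∞, 2, 3, 7, 11, 13}.
v=7: a=7^1·(≡1), b=7^1·(≡6) mod 7; (1|7)=+1, (6|7)=-1; (−1)^{1·1·3}·(+1)^1·(-1)^1 = +1.
v=3: a=3^0·(≡1), b=3^-2·(≡1) mod 3; (1|3)=+1, (1|3)=+1; (−1)^{0·-2·1}·(+1)^-2·(+1)^0 = +1.
v=2: v_2(a)=-2, v_2(b)=8; units ≡ 7, 3 (mod 8); ε·ε+αω+βω = 1·1+-2·1+8·0 ≡ 1  ⇒  (a,b)_2 = -1.
v=13: a=13^1·(≡10), b=13^2·(≡1) mod 13; (10|13)=+1, (1|13)=+1; (−1)^{1·2·6}·(+1)^2·(+1)^1 = +1.
v=11: a=11^1·(≡2), b=11^1·(≡9) mod 11; (2|11)=-1, (9|11)=+1; (−1)^{1·1·5}·(-1)^1·(+1)^1 = +1.
v=∞: -1001 < 0 and -77 < 0  ⇒  (a,b)_∞ = -1.
(-1001, -77 / ℚ) ramifies at {2, ∞}: a division algebra.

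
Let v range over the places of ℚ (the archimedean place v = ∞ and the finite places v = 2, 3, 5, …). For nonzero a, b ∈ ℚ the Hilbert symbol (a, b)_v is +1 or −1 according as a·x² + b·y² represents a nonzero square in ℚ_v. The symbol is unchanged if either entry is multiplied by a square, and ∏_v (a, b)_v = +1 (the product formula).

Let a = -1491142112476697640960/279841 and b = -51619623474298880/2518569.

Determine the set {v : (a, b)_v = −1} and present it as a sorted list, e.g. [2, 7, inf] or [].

(a, b) ≡ (-715, -170) mod (ℚ^×)²; places V = {2, 3, 5, 7, 11, 13, 17, 23, ∞}.
(a,b)_∞: sgn(-715)=−, sgn(-170)=−, so -1.
(a,b)_13: α=5, u≡1; β=2, v≡12 (mod 13); (1|13)=+1, (12|13)=+1; sign (−1)^0·+1^2·+1^5 = +1.
(a,b)_2: α=14, β=21; u≡5, v≡3 (mod 8); ε(u)ε(v)=0·1, αω(v)=14·1, βω(u)=21·1; sum ≡ 1  ⇒  -1.
(a,b)_17: α=4, u≡15; β=3, v≡3 (mod 17); (15|17)=+1, (3|17)=-1; sign (−1)^0·+1^3·-1^4 = +1.
(a,b)_11: α=3, u≡5; β=2, v≡7 (mod 11); (5|11)=+1, (7|11)=-1; sign (−1)^0·+1^2·-1^3 = -1.
(a,b)_7: α=2, u≡3; β=2, v≡6 (mod 7); (3|7)=-1, (6|7)=-1; sign (−1)^0·-1^2·-1^2 = +1.
(a,b)_3: α=2, u≡2; β=-2, v≡1 (mod 3); (2|3)=-1, (1|3)=+1; sign (−1)^0·-1^-2·+1^2 = +1.
(a,b)_23: α=-4, u≡19; β=-4, v≡15 (mod 23); (19|23)=-1, (15|23)=-1; sign (−1)^0·-1^-4·-1^-4 = +1.
(a,b)_5: α=1, u≡3; β=1, v≡1 (mod 5); (3|5)=-1, (1|5)=+1; sign (−1)^0·-1^1·+1^1 = -1.
(-715, -170 / ℚ) ramifies at {2, 5, 11, ∞}: a division algebra.

[2, 5, 11, inf]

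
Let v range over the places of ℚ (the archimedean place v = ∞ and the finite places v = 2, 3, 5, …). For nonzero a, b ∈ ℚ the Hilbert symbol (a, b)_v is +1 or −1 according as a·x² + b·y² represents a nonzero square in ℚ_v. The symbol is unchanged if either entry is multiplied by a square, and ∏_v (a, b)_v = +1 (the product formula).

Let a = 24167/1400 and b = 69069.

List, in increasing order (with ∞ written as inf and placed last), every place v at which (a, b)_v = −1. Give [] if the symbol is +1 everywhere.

(a, b) ≡ (2002, 69069) mod (ℚ^×)²; places V = {2, 3, 5, 7, 11, 13, 23, ∞}.
(a,b)_2: α=-3, β=0; u≡1, v≡5 (mod 8); ε(u)ε(v)=0·0, αω(v)=-3·1, βω(u)=0·0; sum ≡ 1  ⇒  -1.
(a,b)_5: α=-2, u≡2; β=0, v≡4 (mod 5); (2|5)=-1, (4|5)=+1; sign (−1)^0·-1^0·+1^-2 = +1.
(a,b)_∞: sgn(2002)=+, sgn(69069)=+, so +1.
(a,b)_23: α=0, u≡2; β=1, v≡13 (mod 23); (2|23)=+1, (13|23)=+1; sign (−1)^0·+1^1·+1^0 = +1.
(a,b)_13: α=3, u≡7; β=1, v≡9 (mod 13); (7|13)=-1, (9|13)=+1; sign (−1)^0·-1^1·+1^3 = -1.
(a,b)_3: α=0, u≡1; β=1, v≡1 (mod 3); (1|3)=+1, (1|3)=+1; sign (−1)^0·+1^1·+1^0 = +1.
(a,b)_11: α=1, u≡10; β=1, v≡9 (mod 11); (10|11)=-1, (9|11)=+1; sign (−1)^1·-1^1·+1^1 = +1.
(a,b)_7: α=-1, u≡6; β=1, v≡4 (mod 7); (6|7)=-1, (4|7)=+1; sign (−1)^1·-1^1·+1^-1 = +1.
|Ram(2002, 69069)| = 2, even; anisotropic at {2, 13}.

[2, 13]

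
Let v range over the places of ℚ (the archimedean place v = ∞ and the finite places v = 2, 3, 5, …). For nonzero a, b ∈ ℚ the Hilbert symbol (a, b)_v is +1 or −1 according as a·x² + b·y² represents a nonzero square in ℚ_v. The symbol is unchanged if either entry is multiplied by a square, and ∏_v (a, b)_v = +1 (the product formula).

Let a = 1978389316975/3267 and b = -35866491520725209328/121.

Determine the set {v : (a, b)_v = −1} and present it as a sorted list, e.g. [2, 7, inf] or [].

[3, 19, 23, 31]

(a, b) ≡ (821476533, -87) mod (ℚ^×)²; places V = {2, 3, 5, 11, 17, 19, 23, 29, 31, 41, ∞}.
(a,b)_5: α=2, u≡2; β=0, v≡2 (mod 5); (2|5)=-1, (2|5)=-1; sign (−1)^0·-1^0·-1^2 = +1.
(a,b)_17: α=3, u≡11; β=4, v≡9 (mod 17); (11|17)=-1, (9|17)=+1; sign (−1)^0·-1^4·+1^3 = +1.
(a,b)_2: α=0, β=4; u≡5, v≡1 (mod 8); ε(u)ε(v)=0·0, αω(v)=0·0, βω(u)=4·1; sum ≡ 0  ⇒  +1.
(a,b)_29: α=1, u≡10; β=1, v≡26 (mod 29); (10|29)=-1, (26|29)=-1; sign (−1)^0·-1^1·-1^1 = +1.
(a,b)_31: α=1, u≡16; β=2, v≡24 (mod 31); (16|31)=+1, (24|31)=-1; sign (−1)^0·+1^2·-1^1 = -1.
(a,b)_∞: sgn(821476533)=+, sgn(-87)=−, so +1.
(a,b)_41: α=1, u≡4; β=2, v≡33 (mod 41); (4|41)=+1, (33|41)=+1; sign (−1)^0·+1^2·+1^1 = +1.
(a,b)_11: α=-2, u≡1; β=-2, v≡5 (mod 11); (1|11)=+1, (5|11)=+1; sign (−1)^0·+1^-2·+1^-2 = +1.
(a,b)_3: α=-3, u≡1; β=1, v≡1 (mod 3); (1|3)=+1, (1|3)=+1; sign (−1)^1·+1^1·+1^-3 = -1.
(a,b)_23: α=1, u≡16; β=2, v≡7 (mod 23); (16|23)=+1, (7|23)=-1; sign (−1)^0·+1^2·-1^1 = -1.
(a,b)_19: α=1, u≡17; β=2, v≡15 (mod 19); (17|19)=+1, (15|19)=-1; sign (−1)^0·+1^2·-1^1 = -1.
Ram(821476533, -87) = {3, 19, 23, 31}; no ℚ_3-point on the conic.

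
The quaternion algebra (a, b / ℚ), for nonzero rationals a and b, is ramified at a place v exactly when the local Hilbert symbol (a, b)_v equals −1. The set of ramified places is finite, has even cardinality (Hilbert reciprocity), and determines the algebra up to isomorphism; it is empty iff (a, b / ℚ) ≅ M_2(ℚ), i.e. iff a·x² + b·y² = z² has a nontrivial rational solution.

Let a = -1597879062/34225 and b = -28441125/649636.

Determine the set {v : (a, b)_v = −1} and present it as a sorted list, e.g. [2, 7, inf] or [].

(a, b) ≡ (-243542, -5) mod (ℚ^×)²; places V = {2, 3, 5, 13, 17, 19, 29, 31, 37, 53, ∞}.
(a,b)_5: α=-2, u≡2; β=3, v≡1 (mod 5); (2|5)=-1, (1|5)=+1; sign (−1)^0·-1^3·+1^-2 = -1.
(a,b)_29: α=1, u≡11; β=0, v≡23 (mod 29); (11|29)=-1, (23|29)=+1; sign (−1)^0·-1^0·+1^1 = +1.
(a,b)_37: α=-2, u≡8; β=0, v≡15 (mod 37); (8|37)=-1, (15|37)=-1; sign (−1)^0·-1^0·-1^-2 = +1.
(a,b)_13: α=1, u≡12; β=-2, v≡6 (mod 13); (12|13)=+1, (6|13)=-1; sign (−1)^0·+1^-2·-1^1 = -1.
(a,b)_2: α=1, β=-2; u≡5, v≡3 (mod 8); ε(u)ε(v)=0·1, αω(v)=1·1, βω(u)=-2·1; sum ≡ 1  ⇒  -1.
(a,b)_19: α=1, u≡7; β=0, v≡10 (mod 19); (7|19)=+1, (10|19)=-1; sign (−1)^0·+1^0·-1^1 = -1.
(a,b)_31: α=0, u≡4; β=-2, v≡24 (mod 31); (4|31)=+1, (24|31)=-1; sign (−1)^0·+1^-2·-1^0 = +1.
(a,b)_17: α=1, u≡3; β=0, v≡3 (mod 17); (3|17)=-1, (3|17)=-1; sign (−1)^0·-1^0·-1^1 = -1.
(a,b)_3: α=8, u≡1; β=4, v≡1 (mod 3); (1|3)=+1, (1|3)=+1; sign (−1)^0·+1^4·+1^8 = +1.
(a,b)_53: α=0, u≡43; β=2, v≡14 (mod 53); (43|53)=+1, (14|53)=-1; sign (−1)^0·+1^2·-1^0 = +1.
(a,b)_∞: sgn(-243542)=−, sgn(-5)=−, so -1.
(-243542, -5 / ℚ) ramifies at {2, 5, 13, 17, 19, ∞}: a division algebra.

[2, 5, 13, 17, 19, inf]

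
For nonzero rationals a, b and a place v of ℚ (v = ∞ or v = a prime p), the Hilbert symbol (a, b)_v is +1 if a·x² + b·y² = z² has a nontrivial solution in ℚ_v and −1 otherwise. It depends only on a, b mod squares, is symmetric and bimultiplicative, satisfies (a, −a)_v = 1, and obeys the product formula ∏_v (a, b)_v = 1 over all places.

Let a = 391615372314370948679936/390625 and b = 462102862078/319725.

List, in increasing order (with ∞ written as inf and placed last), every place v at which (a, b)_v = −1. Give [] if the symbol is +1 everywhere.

[11, 13]

Mod squares: a ≡ 2849, b ≡ 1238822. Check v ∈ {∞, 2, 3, 5, 7, 11, 13, 23, 29, 31, 37, 53}.
v=37: a=37^1·(≡26), b=37^0·(≡3) mod 37; (26|37)=+1, (3|37)=+1; (−1)^{1·0·18}·(+1)^0·(+1)^1 = +1.
v=3: a=3^0·(≡2), b=3^-2·(≡2) mod 3; (2|3)=-1, (2|3)=-1; (−1)^{0·-2·1}·(-1)^-2·(-1)^0 = +1.
v=2: v_2(a)=8, v_2(b)=1; units ≡ 1, 3 (mod 8); ε·ε+αω+βω = 0·1+8·1+1·0 ≡ 0  ⇒  (a,b)_2 = +1.
v=11: a=11^1·(≡8), b=11^2·(≡2) mod 11; (8|11)=-1, (2|11)=-1; (−1)^{1·2·5}·(-1)^2·(-1)^1 = -1.
v=5: a=5^-8·(≡1), b=5^-2·(≡2) mod 5; (1|5)=+1, (2|5)=-1; (−1)^{-8·-2·2}·(+1)^-2·(-1)^-8 = +1.
v=31: a=31^2·(≡8), b=31^1·(≡17) mod 31; (8|31)=+1, (17|31)=-1; (−1)^{2·1·15}·(+1)^1·(-1)^2 = +1.
v=13: a=13^6·(≡5), b=13^3·(≡3) mod 13; (5|13)=-1, (3|13)=+1; (−1)^{6·3·6}·(-1)^3·(+1)^6 = -1.
v=7: a=7^3·(≡4), b=7^-2·(≡4) mod 7; (4|7)=+1, (4|7)=+1; (−1)^{3·-2·3}·(+1)^-2·(+1)^3 = +1.
v=23: a=23^0·(≡5), b=23^2·(≡7) mod 23; (5|23)=-1, (7|23)=-1; (−1)^{0·2·11}·(-1)^2·(-1)^0 = +1.
v=53: a=53^2·(≡15), b=53^1·(≡29) mod 53; (15|53)=+1, (29|53)=+1; (−1)^{2·1·26}·(+1)^1·(+1)^2 = +1.
v=∞: 2849 > 0 and 1238822 > 0  ⇒  (a,b)_∞ = +1.
v=29: a=29^2·(≡5), b=29^-1·(≡23) mod 29; (5|29)=+1, (23|29)=+1; (−1)^{2·-1·14}·(+1)^-1·(+1)^2 = +1.
|Ram(2849, 1238822)| = 2, even; anisotropic at {11, 13}.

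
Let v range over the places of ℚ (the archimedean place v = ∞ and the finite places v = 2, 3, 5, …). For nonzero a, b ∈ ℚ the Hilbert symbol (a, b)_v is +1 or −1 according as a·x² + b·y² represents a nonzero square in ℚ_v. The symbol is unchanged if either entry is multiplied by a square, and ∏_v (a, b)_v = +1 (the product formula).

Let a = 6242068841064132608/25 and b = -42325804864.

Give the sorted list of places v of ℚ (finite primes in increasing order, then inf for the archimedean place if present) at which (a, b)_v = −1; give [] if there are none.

[2, 41]

Mod squares: a ≡ 287, b ≡ -8029. Check v ∈ {∞, 2, 5, 7, 31, 37, 41}.
v=37: a=37^2·(≡27), b=37^1·(≡20) mod 37; (27|37)=+1, (20|37)=-1; (−1)^{2·1·18}·(+1)^1·(-1)^2 = +1.
v=5: a=5^-2·(≡3), b=5^0·(≡1) mod 5; (3|5)=-1, (1|5)=+1; (−1)^{-2·0·2}·(-1)^0·(+1)^-2 = +1.
v=∞: 287 > 0 and -8029 < 0  ⇒  (a,b)_∞ = +1.
v=31: a=31^2·(≡1), b=31^1·(≡18) mod 31; (1|31)=+1, (18|31)=+1; (−1)^{2·1·15}·(+1)^1·(+1)^2 = +1.
v=7: a=7^5·(≡5), b=7^3·(≡1) mod 7; (5|7)=-1, (1|7)=+1; (−1)^{5·3·3}·(-1)^3·(+1)^5 = +1.
v=41: a=41^3·(≡30), b=41^2·(≡17) mod 41; (30|41)=-1, (17|41)=-1; (−1)^{3·2·20}·(-1)^2·(-1)^3 = -1.
v=2: v_2(a)=12, v_2(b)=6; units ≡ 7, 3 (mod 8); ε·ε+αω+βω = 1·1+12·1+6·0 ≡ 1  ⇒  (a,b)_2 = -1.
(287, -8029 / ℚ) ramifies at {2, 41}: a division algebra.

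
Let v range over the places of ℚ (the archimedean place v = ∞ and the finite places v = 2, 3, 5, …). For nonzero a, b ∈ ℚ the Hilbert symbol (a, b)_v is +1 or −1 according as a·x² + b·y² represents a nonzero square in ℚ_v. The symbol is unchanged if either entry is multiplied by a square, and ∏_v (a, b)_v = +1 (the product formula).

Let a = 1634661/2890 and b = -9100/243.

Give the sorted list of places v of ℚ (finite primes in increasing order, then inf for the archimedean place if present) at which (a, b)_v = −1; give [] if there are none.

[5, 13]

(a, b) ≡ (210, -273) mod (ℚ^×)²; places V = {2, 3, 5, 7, 13, 17, 31, ∞}.
(a,b)_31: α=2, u≡26; β=0, v≡22 (mod 31); (26|31)=-1, (22|31)=-1; sign (−1)^0·-1^0·-1^2 = +1.
(a,b)_2: α=-1, β=2; u≡1, v≡7 (mod 8); ε(u)ε(v)=0·1, αω(v)=-1·0, βω(u)=2·0; sum ≡ 0  ⇒  +1.
(a,b)_7: α=1, u≡4; β=1, v≡6 (mod 7); (4|7)=+1, (6|7)=-1; sign (−1)^1·+1^1·-1^1 = +1.
(a,b)_5: α=-1, u≡2; β=2, v≡2 (mod 5); (2|5)=-1, (2|5)=-1; sign (−1)^0·-1^2·-1^-1 = -1.
(a,b)_3: α=5, u≡1; β=-5, v≡2 (mod 3); (1|3)=+1, (2|3)=-1; sign (−1)^1·+1^-5·-1^5 = +1.
(a,b)_17: α=-2, u≡6; β=0, v≡16 (mod 17); (6|17)=-1, (16|17)=+1; sign (−1)^0·-1^0·+1^-2 = +1.
(a,b)_∞: sgn(210)=+, sgn(-273)=−, so +1.
(a,b)_13: α=0, u≡7; β=1, v≡6 (mod 13); (7|13)=-1, (6|13)=-1; sign (−1)^0·-1^1·-1^0 = -1.
|Ram(210, -273)| = 2, even; anisotropic at {5, 13}.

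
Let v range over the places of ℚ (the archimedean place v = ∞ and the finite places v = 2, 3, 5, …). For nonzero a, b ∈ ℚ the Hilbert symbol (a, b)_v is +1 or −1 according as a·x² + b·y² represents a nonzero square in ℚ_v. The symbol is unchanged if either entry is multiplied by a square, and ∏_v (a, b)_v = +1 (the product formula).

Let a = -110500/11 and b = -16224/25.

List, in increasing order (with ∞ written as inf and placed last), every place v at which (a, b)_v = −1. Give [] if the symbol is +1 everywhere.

[2, 13, 17, inf]

(a, b) ≡ (-12155, -6) mod (ℚ^×)²; places V = {2, 3, 5, 11, 13, 17, ∞}.
(a,b)_3: α=0, u≡1; β=1, v≡1 (mod 3); (1|3)=+1, (1|3)=+1; sign (−1)^0·+1^1·+1^0 = +1.
(a,b)_17: α=1, u≡1; β=0, v≡12 (mod 17); (1|17)=+1, (12|17)=-1; sign (−1)^0·+1^0·-1^1 = -1.
(a,b)_2: α=2, β=5; u≡5, v≡5 (mod 8); ε(u)ε(v)=0·0, αω(v)=2·1, βω(u)=5·1; sum ≡ 1  ⇒  -1.
(a,b)_5: α=3, u≡1; β=-2, v≡1 (mod 5); (1|5)=+1, (1|5)=+1; sign (−1)^0·+1^-2·+1^3 = +1.
(a,b)_13: α=1, u≡12; β=2, v≡5 (mod 13); (12|13)=+1, (5|13)=-1; sign (−1)^0·+1^2·-1^1 = -1.
(a,b)_∞: sgn(-12155)=−, sgn(-6)=−, so -1.
(a,b)_11: α=-1, u≡6; β=0, v≡4 (mod 11); (6|11)=-1, (4|11)=+1; sign (−1)^0·-1^0·+1^-1 = +1.
Ram(-12155, -6) = {2, 13, 17, ∞}; no ℚ_2-point on the conic.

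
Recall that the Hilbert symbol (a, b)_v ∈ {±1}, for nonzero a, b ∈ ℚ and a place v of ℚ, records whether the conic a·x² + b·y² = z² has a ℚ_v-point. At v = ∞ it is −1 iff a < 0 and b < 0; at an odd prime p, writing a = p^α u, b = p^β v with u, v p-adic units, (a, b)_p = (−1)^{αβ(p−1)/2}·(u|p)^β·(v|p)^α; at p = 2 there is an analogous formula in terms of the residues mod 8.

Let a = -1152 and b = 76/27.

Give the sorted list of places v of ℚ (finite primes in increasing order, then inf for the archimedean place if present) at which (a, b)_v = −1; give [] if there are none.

[]

(a, b) ≡ (-2, 57) mod (ℚ^×)²; places V = {2, 3, 19, ∞}.
(a,b)_3: α=2, u≡1; β=-3, v≡1 (mod 3); (1|3)=+1, (1|3)=+1; sign (−1)^0·+1^-3·+1^2 = +1.
(a,b)_2: α=7, β=2; u≡7, v≡1 (mod 8); ε(u)ε(v)=1·0, αω(v)=7·0, βω(u)=2·0; sum ≡ 0  ⇒  +1.
(a,b)_∞: sgn(-2)=−, sgn(57)=+, so +1.
(a,b)_19: α=0, u≡7; β=1, v≡10 (mod 19); (7|19)=+1, (10|19)=-1; sign (−1)^0·+1^1·-1^0 = +1.
Ram(a, b) = ∅: the form -2·x² + 57·y² − z² is isotropic over every ℚ_v, so by Hasse–Minkowski it is isotropic over ℚ.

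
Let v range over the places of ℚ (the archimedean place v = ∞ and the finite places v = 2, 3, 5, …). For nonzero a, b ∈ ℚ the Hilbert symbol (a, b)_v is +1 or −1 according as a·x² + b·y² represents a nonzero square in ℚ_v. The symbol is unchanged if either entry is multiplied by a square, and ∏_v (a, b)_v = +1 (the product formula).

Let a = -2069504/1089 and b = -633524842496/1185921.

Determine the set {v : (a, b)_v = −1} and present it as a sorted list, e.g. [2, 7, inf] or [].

[13, inf]

(a, b) ≡ (-2021, -183911) mod (ℚ^×)²; places V = {2, 3, 7, 11, 13, 29, 43, 47, ∞}.
(a,b)_13: α=0, u≡7; β=1, v≡10 (mod 13); (7|13)=-1, (10|13)=+1; sign (−1)^0·-1^1·+1^0 = -1.
(a,b)_∞: sgn(-2021)=−, sgn(-183911)=−, so -1.
(a,b)_11: α=-2, u≡4; β=-4, v≡1 (mod 11); (4|11)=+1, (1|11)=+1; sign (−1)^0·+1^-4·+1^-2 = +1.
(a,b)_7: α=0, u≡1; β=1, v≡6 (mod 7); (1|7)=+1, (6|7)=-1; sign (−1)^0·+1^1·-1^0 = +1.
(a,b)_43: α=1, u≡33; β=1, v≡38 (mod 43); (33|43)=-1, (38|43)=+1; sign (−1)^1·-1^1·+1^1 = +1.
(a,b)_47: α=1, u≡42; β=1, v≡33 (mod 47); (42|47)=+1, (33|47)=-1; sign (−1)^1·+1^1·-1^1 = +1.
(a,b)_3: α=-2, u≡1; β=-4, v≡1 (mod 3); (1|3)=+1, (1|3)=+1; sign (−1)^0·+1^-4·+1^-2 = +1.
(a,b)_29: α=0, u≡25; β=2, v≡25 (mod 29); (25|29)=+1, (25|29)=+1; sign (−1)^0·+1^2·+1^0 = +1.
(a,b)_2: α=10, β=12; u≡3, v≡1 (mod 8); ε(u)ε(v)=1·0, αω(v)=10·0, βω(u)=12·1; sum ≡ 0  ⇒  +1.
Ram(-2021, -183911) = {13, ∞}; no ℚ_13-point on the conic.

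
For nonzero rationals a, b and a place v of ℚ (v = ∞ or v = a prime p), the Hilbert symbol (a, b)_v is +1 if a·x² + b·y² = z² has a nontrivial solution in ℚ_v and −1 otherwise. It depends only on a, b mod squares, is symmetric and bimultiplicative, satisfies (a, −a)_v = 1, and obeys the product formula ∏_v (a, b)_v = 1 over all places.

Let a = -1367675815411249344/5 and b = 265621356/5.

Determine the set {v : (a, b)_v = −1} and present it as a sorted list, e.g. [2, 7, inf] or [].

[7, 11]

Mod squares: a ≡ -455, b ≡ 55. Check v ∈ {∞, 2, 3, 5, 7, 11, 13}.
v=5: a=5^-1·(≡1), b=5^-1·(≡1) mod 5; (1|5)=+1, (1|5)=+1; (−1)^{-1·-1·2}·(+1)^-1·(+1)^-1 = +1.
v=11: a=11^2·(≡7), b=11^1·(≡4) mod 11; (7|11)=-1, (4|11)=+1; (−1)^{2·1·5}·(-1)^1·(+1)^2 = -1.
v=13: a=13^3·(≡9), b=13^2·(≡10) mod 13; (9|13)=+1, (10|13)=+1; (−1)^{3·2·6}·(+1)^2·(+1)^3 = +1.
v=∞: -455 < 0 and 55 > 0  ⇒  (a,b)_∞ = +1.
v=7: a=7^5·(≡5), b=7^2·(≡6) mod 7; (5|7)=-1, (6|7)=-1; (−1)^{5·2·3}·(-1)^2·(-1)^5 = -1.
v=2: v_2(a)=6, v_2(b)=2; units ≡ 1, 7 (mod 8); ε·ε+αω+βω = 0·1+6·0+2·0 ≡ 0  ⇒  (a,b)_2 = +1.
v=3: a=3^14·(≡1), b=3^6·(≡1) mod 3; (1|3)=+1, (1|3)=+1; (−1)^{14·6·1}·(+1)^6·(+1)^14 = +1.
(-455, 55 / ℚ) ramifies at {7, 11}: a division algebra.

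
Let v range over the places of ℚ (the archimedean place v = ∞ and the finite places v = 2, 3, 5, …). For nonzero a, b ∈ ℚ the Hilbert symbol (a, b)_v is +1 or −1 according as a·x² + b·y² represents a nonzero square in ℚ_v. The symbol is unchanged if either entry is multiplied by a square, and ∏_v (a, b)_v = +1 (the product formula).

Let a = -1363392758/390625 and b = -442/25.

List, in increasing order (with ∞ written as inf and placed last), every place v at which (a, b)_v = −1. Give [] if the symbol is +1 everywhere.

[7, 13, 17, inf]

(a, b) ≡ (-182, -442) mod (ℚ^×)²; places V = {2, 5, 7, 13, 17, 23, ∞}.
(a,b)_5: α=-8, u≡2; β=-2, v≡3 (mod 5); (2|5)=-1, (3|5)=-1; sign (−1)^0·-1^-2·-1^-8 = +1.
(a,b)_2: α=1, β=1; u≡5, v≡3 (mod 8); ε(u)ε(v)=0·1, αω(v)=1·1, βω(u)=1·1; sum ≡ 0  ⇒  +1.
(a,b)_23: α=2, u≡2; β=0, v≡9 (mod 23); (2|23)=+1, (9|23)=+1; sign (−1)^0·+1^0·+1^2 = +1.
(a,b)_13: α=1, u≡3; β=1, v≡8 (mod 13); (3|13)=+1, (8|13)=-1; sign (−1)^0·+1^1·-1^1 = -1.
(a,b)_7: α=3, u≡4; β=0, v≡5 (mod 7); (4|7)=+1, (5|7)=-1; sign (−1)^0·+1^0·-1^3 = -1.
(a,b)_17: α=2, u≡3; β=1, v≡1 (mod 17); (3|17)=-1, (1|17)=+1; sign (−1)^0·-1^1·+1^2 = -1.
(a,b)_∞: sgn(-182)=−, sgn(-442)=−, so -1.
(-182, -442 / ℚ) ramifies at {7, 13, 17, ∞}: a division algebra.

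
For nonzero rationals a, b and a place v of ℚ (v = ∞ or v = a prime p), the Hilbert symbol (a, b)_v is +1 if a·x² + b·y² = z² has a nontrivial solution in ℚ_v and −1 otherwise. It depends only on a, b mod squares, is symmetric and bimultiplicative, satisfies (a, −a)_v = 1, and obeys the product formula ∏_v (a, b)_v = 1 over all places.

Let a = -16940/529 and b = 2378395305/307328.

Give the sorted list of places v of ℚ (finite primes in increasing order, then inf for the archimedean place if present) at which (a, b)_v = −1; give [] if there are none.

[2, 7]

Mod squares: a ≡ -35, b ≡ 4290. Check v ∈ {∞, 2, 3, 5, 7, 11, 13, 23}.
v=3: a=3^0·(≡1), b=3^9·(≡2) mod 3; (1|3)=+1, (2|3)=-1; (−1)^{0·9·1}·(+1)^9·(-1)^0 = +1.
v=5: a=5^1·(≡3), b=5^1·(≡2) mod 5; (3|5)=-1, (2|5)=-1; (−1)^{1·1·2}·(-1)^1·(-1)^1 = +1.
v=23: a=23^-2·(≡11), b=23^0·(≡6) mod 23; (11|23)=-1, (6|23)=+1; (−1)^{-2·0·11}·(-1)^0·(+1)^-2 = +1.
v=13: a=13^0·(≡10), b=13^3·(≡2) mod 13; (10|13)=+1, (2|13)=-1; (−1)^{0·3·6}·(+1)^3·(-1)^0 = +1.
v=7: a=7^1·(≡4), b=7^-4·(≡3) mod 7; (4|7)=+1, (3|7)=-1; (−1)^{1·-4·3}·(+1)^-4·(-1)^1 = -1.
v=2: v_2(a)=2, v_2(b)=-7; units ≡ 5, 1 (mod 8); ε·ε+αω+βω = 0·0+2·0+-7·1 ≡ 1  ⇒  (a,b)_2 = -1.
v=∞: -35 < 0 and 4290 > 0  ⇒  (a,b)_∞ = +1.
v=11: a=11^2·(≡3), b=11^1·(≡5) mod 11; (3|11)=+1, (5|11)=+1; (−1)^{2·1·5}·(+1)^1·(+1)^2 = +1.
Ram(-35, 4290) = {2, 7}; no ℚ_2-point on the conic.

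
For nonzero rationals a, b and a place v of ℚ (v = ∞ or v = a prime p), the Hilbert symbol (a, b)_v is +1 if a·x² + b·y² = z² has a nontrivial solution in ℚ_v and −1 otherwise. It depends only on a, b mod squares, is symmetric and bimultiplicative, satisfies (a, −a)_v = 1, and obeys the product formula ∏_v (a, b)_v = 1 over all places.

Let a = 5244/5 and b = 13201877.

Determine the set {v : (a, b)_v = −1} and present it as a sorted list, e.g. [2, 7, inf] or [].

Mod squares: a ≡ 6555, b ≡ 13201877. Check v ∈ {∞, 2, 3, 5, 13, 17, 19, 23, 31, 41, 47}.
v=5: a=5^-1·(≡4), b=5^0·(≡2) mod 5; (4|5)=+1, (2|5)=-1; (−1)^{-1·0·2}·(+1)^0·(-1)^-1 = -1.
v=13: a=13^0·(≡1), b=13^1·(≡8) mod 13; (1|13)=+1, (8|13)=-1; (−1)^{0·1·6}·(+1)^1·(-1)^0 = +1.
v=17: a=17^0·(≡5), b=17^1·(≡4) mod 17; (5|17)=-1, (4|17)=+1; (−1)^{0·1·8}·(-1)^1·(+1)^0 = -1.
v=47: a=47^0·(≡43), b=47^1·(≡19) mod 47; (43|47)=-1, (19|47)=-1; (−1)^{0·1·23}·(-1)^1·(-1)^0 = -1.
v=23: a=23^1·(≡18), b=23^0·(≡15) mod 23; (18|23)=+1, (15|23)=-1; (−1)^{1·0·11}·(+1)^0·(-1)^1 = -1.
v=2: v_2(a)=2, v_2(b)=0; units ≡ 3, 5 (mod 8); ε·ε+αω+βω = 1·0+2·1+0·1 ≡ 0  ⇒  (a,b)_2 = +1.
v=31: a=31^0·(≡1), b=31^1·(≡20) mod 31; (1|31)=+1, (20|31)=+1; (−1)^{0·1·15}·(+1)^1·(+1)^0 = +1.
v=3: a=3^1·(≡1), b=3^0·(≡2) mod 3; (1|3)=+1, (2|3)=-1; (−1)^{1·0·1}·(+1)^0·(-1)^1 = -1.
v=∞: 6555 > 0 and 13201877 > 0  ⇒  (a,b)_∞ = +1.
v=19: a=19^1·(≡2), b=19^0·(≡12) mod 19; (2|19)=-1, (12|19)=-1; (−1)^{1·0·9}·(-1)^0·(-1)^1 = -1.
v=41: a=41^0·(≡32), b=41^1·(≡24) mod 41; (32|41)=+1, (24|41)=-1; (−1)^{0·1·20}·(+1)^1·(-1)^0 = +1.
Ram(6555, 13201877) = {3, 5, 17, 19, 23, 47}; no ℚ_3-point on the conic.

[3, 5, 17, 19, 23, 47]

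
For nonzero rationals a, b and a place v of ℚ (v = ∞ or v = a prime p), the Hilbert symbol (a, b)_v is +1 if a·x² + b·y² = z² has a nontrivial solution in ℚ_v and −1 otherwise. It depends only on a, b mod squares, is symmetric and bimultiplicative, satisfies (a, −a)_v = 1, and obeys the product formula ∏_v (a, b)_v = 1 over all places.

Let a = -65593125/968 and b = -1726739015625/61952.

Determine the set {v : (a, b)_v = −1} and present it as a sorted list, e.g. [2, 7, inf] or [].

[3, 13, 23, inf]

Mod squares: a ≡ -138, b ≡ -1794. Check v ∈ {∞, 2, 3, 5, 11, 13, 23}.
v=∞: -138 < 0 and -1794 < 0  ⇒  (a,b)_∞ = -1.
v=5: a=5^4·(≡2), b=5^6·(≡4) mod 5; (2|5)=-1, (4|5)=+1; (−1)^{4·6·2}·(-1)^6·(+1)^4 = +1.
v=13: a=13^2·(≡7), b=13^3·(≡8) mod 13; (7|13)=-1, (8|13)=-1; (−1)^{2·3·6}·(-1)^3·(-1)^2 = -1.
v=23: a=23^1·(≡5), b=23^1·(≡10) mod 23; (5|23)=-1, (10|23)=-1; (−1)^{1·1·11}·(-1)^1·(-1)^1 = -1.
v=3: a=3^3·(≡2), b=3^7·(≡2) mod 3; (2|3)=-1, (2|3)=-1; (−1)^{3·7·1}·(-1)^7·(-1)^3 = -1.
v=11: a=11^-2·(≡5), b=11^-2·(≡6) mod 11; (5|11)=+1, (6|11)=-1; (−1)^{-2·-2·5}·(+1)^-2·(-1)^-2 = +1.
v=2: v_2(a)=-3, v_2(b)=-9; units ≡ 3, 7 (mod 8); ε·ε+αω+βω = 1·1+-3·0+-9·1 ≡ 0  ⇒  (a,b)_2 = +1.
(-138, -1794 / ℚ) ramifies at {3, 13, 23, ∞}: a division algebra.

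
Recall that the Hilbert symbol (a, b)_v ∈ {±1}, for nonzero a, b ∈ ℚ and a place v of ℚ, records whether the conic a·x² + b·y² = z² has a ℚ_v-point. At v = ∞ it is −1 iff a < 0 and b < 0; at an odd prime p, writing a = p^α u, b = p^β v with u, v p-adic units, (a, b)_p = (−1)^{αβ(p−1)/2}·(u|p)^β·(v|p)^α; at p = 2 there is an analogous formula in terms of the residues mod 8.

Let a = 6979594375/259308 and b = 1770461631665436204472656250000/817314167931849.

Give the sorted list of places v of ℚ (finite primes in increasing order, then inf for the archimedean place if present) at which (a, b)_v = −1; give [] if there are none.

(a, b) ≡ (1173, 21505) mod (ℚ^×)²; places V = {2, 3, 5, 7, 11, 13, 17, 23, ∞}.
(a,b)_11: α=0, u≡10; β=1, v≡6 (mod 11); (10|11)=-1, (6|11)=-1; sign (−1)^0·-1^1·-1^0 = -1.
(a,b)_17: α=1, u≡16; β=3, v≡11 (mod 17); (16|17)=+1, (11|17)=-1; sign (−1)^0·+1^3·-1^1 = -1.
(a,b)_∞: sgn(1173)=+, sgn(21505)=+, so +1.
(a,b)_7: α=-4, u≡4; β=-12, v≡4 (mod 7); (4|7)=+1, (4|7)=+1; sign (−1)^0·+1^-12·+1^-4 = +1.
(a,b)_2: α=-2, β=4; u≡5, v≡1 (mod 8); ε(u)ε(v)=0·0, αω(v)=-2·0, βω(u)=4·1; sum ≡ 0  ⇒  +1.
(a,b)_5: α=4, u≡2; β=13, v≡1 (mod 5); (2|5)=-1, (1|5)=+1; sign (−1)^0·-1^13·+1^4 = -1.
(a,b)_3: α=-3, u≡1; β=-10, v≡1 (mod 3); (1|3)=+1, (1|3)=+1; sign (−1)^0·+1^-10·+1^-3 = +1.
(a,b)_23: α=1, u≡20; β=3, v≡5 (mod 23); (20|23)=-1, (5|23)=-1; sign (−1)^1·-1^3·-1^1 = -1.
(a,b)_13: α=4, u≡4; β=10, v≡3 (mod 13); (4|13)=+1, (3|13)=+1; sign (−1)^0·+1^10·+1^4 = +1.
|Ram(1173, 21505)| = 4, even; anisotropic at {5, 11, 17, 23}.

[5, 11, 17, 23]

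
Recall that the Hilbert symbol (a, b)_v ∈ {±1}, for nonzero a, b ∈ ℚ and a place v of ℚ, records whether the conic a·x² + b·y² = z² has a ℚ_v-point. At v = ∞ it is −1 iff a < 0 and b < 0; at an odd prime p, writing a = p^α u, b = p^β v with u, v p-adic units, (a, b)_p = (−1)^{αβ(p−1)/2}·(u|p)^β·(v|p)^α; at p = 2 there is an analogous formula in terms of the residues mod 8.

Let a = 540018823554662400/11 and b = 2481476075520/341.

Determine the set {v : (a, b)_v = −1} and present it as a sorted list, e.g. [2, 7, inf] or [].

[2, 3, 13, 31]

Mod squares: a ≡ 1034594, b ≡ 201745830. Check v ∈ {∞, 2, 3, 5, 11, 13, 31, 37, 41}.
v=13: a=13^2·(≡5), b=13^1·(≡3) mod 13; (5|13)=-1, (3|13)=+1; (−1)^{2·1·6}·(-1)^1·(+1)^2 = -1.
v=37: a=37^1·(≡28), b=37^1·(≡25) mod 37; (28|37)=+1, (25|37)=+1; (−1)^{1·1·18}·(+1)^1·(+1)^1 = +1.
v=41: a=41^1·(≡17), b=41^1·(≡12) mod 41; (17|41)=-1, (12|41)=-1; (−1)^{1·1·20}·(-1)^1·(-1)^1 = +1.
v=∞: 1034594 > 0 and 201745830 > 0  ⇒  (a,b)_∞ = +1.
v=31: a=31^1·(≡14), b=31^-1·(≡1) mod 31; (14|31)=+1, (1|31)=+1; (−1)^{1·-1·15}·(+1)^-1·(+1)^1 = -1.
v=2: v_2(a)=25, v_2(b)=23; units ≡ 1, 3 (mod 8); ε·ε+αω+βω = 0·1+25·1+23·0 ≡ 1  ⇒  (a,b)_2 = -1.
v=3: a=3^4·(≡2), b=3^1·(≡1) mod 3; (2|3)=-1, (1|3)=+1; (−1)^{4·1·1}·(-1)^1·(+1)^4 = -1.
v=5: a=5^2·(≡1), b=5^1·(≡4) mod 5; (1|5)=+1, (4|5)=+1; (−1)^{2·1·2}·(+1)^1·(+1)^2 = +1.
v=11: a=11^-1·(≡3), b=11^-1·(≡10) mod 11; (3|11)=+1, (10|11)=-1; (−1)^{-1·-1·5}·(+1)^-1·(-1)^-1 = +1.
(1034594, 201745830 / ℚ) ramifies at {2, 3, 13, 31}: a division algebra.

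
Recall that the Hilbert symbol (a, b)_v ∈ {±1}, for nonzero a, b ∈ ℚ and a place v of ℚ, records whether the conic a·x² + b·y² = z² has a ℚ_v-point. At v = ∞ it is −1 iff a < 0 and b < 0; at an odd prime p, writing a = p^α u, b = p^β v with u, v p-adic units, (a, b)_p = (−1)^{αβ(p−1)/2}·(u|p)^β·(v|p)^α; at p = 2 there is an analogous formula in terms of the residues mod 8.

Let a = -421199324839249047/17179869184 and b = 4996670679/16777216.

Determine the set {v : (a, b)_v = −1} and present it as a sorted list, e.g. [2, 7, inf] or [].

[3, 13]

(a, b) ≡ (-247, 39) mod (ℚ^×)²; places V = {2, 3, 7, 11, 13, 19, ∞}.
(a,b)_13: α=3, u≡2; β=1, v≡9 (mod 13); (2|13)=-1, (9|13)=+1; sign (−1)^0·-1^1·+1^3 = -1.
(a,b)_3: α=6, u≡2; β=3, v≡1 (mod 3); (2|3)=-1, (1|3)=+1; sign (−1)^0·-1^3·+1^6 = -1.
(a,b)_11: α=0, u≡6; β=2, v≡8 (mod 11); (6|11)=-1, (8|11)=-1; sign (−1)^0·-1^2·-1^0 = +1.
(a,b)_7: α=12, u≡6; β=6, v≡2 (mod 7); (6|7)=-1, (2|7)=+1; sign (−1)^0·-1^6·+1^12 = +1.
(a,b)_2: α=-34, β=-24; u≡1, v≡7 (mod 8); ε(u)ε(v)=0·1, αω(v)=-34·0, βω(u)=-24·0; sum ≡ 0  ⇒  +1.
(a,b)_∞: sgn(-247)=−, sgn(39)=+, so +1.
(a,b)_19: α=1, u≡6; β=0, v≡9 (mod 19); (6|19)=+1, (9|19)=+1; sign (−1)^0·+1^0·+1^1 = +1.
|Ram(-247, 39)| = 2, even; anisotropic at {3, 13}.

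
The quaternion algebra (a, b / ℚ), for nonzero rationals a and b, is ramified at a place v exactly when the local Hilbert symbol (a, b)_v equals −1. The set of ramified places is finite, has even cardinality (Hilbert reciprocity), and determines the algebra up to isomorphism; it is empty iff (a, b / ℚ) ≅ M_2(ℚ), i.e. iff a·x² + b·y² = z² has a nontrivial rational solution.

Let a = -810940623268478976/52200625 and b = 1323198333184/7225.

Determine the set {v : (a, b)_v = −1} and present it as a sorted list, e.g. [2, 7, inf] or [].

[13, 19]

(a, b) ≡ (-26, 1729) mod (ℚ^×)²; places V = {2, 3, 5, 7, 13, 17, 19, ∞}.
(a,b)_∞: sgn(-26)=−, sgn(1729)=+, so +1.
(a,b)_17: α=-4, u≡13; β=-2, v≡12 (mod 17); (13|17)=+1, (12|17)=-1; sign (−1)^0·+1^-2·-1^-4 = +1.
(a,b)_7: α=4, u≡2; β=3, v≡4 (mod 7); (2|7)=+1, (4|7)=+1; sign (−1)^0·+1^3·+1^4 = +1.
(a,b)_5: α=-4, u≡4; β=-2, v≡1 (mod 5); (4|5)=+1, (1|5)=+1; sign (−1)^0·+1^-2·+1^-4 = +1.
(a,b)_19: α=4, u≡13; β=3, v≡14 (mod 19); (13|19)=-1, (14|19)=-1; sign (−1)^0·-1^3·-1^4 = -1.
(a,b)_3: α=2, u≡1; β=0, v≡1 (mod 3); (1|3)=+1, (1|3)=+1; sign (−1)^0·+1^0·+1^2 = +1.
(a,b)_13: α=3, u≡8; β=3, v≡10 (mod 13); (8|13)=-1, (10|13)=+1; sign (−1)^0·-1^3·+1^3 = -1.
(a,b)_2: α=17, β=8; u≡3, v≡1 (mod 8); ε(u)ε(v)=1·0, αω(v)=17·0, βω(u)=8·1; sum ≡ 0  ⇒  +1.
(-26, 1729 / ℚ) ramifies at {13, 19}: a division algebra.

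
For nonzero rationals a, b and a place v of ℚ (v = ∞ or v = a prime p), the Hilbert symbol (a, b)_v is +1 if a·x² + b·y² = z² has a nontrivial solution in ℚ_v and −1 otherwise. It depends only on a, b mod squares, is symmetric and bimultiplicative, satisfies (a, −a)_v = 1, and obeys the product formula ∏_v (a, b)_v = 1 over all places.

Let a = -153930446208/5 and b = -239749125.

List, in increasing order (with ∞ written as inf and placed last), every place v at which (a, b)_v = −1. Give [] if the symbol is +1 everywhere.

[2, 7, 23, inf]

Mod squares: a ≡ -30590, b ≡ -26565. Check v ∈ {∞, 2, 3, 5, 7, 11, 19, 23}.
v=19: a=19^3·(≡16), b=19^2·(≡1) mod 19; (16|19)=+1, (1|19)=+1; (−1)^{3·2·9}·(+1)^2·(+1)^3 = +1.
v=3: a=3^2·(≡1), b=3^1·(≡1) mod 3; (1|3)=+1, (1|3)=+1; (−1)^{2·1·1}·(+1)^1·(+1)^2 = +1.
v=2: v_2(a)=7, v_2(b)=0; units ≡ 1, 3 (mod 8); ε·ε+αω+βω = 0·1+7·1+0·0 ≡ 1  ⇒  (a,b)_2 = -1.
v=7: a=7^1·(≡6), b=7^1·(≡5) mod 7; (6|7)=-1, (5|7)=-1; (−1)^{1·1·3}·(-1)^1·(-1)^1 = -1.
v=23: a=23^1·(≡8), b=23^1·(≡1) mod 23; (8|23)=+1, (1|23)=+1; (−1)^{1·1·11}·(+1)^1·(+1)^1 = -1.
v=5: a=5^-1·(≡2), b=5^3·(≡2) mod 5; (2|5)=-1, (2|5)=-1; (−1)^{-1·3·2}·(-1)^3·(-1)^-1 = +1.
v=∞: -30590 < 0 and -26565 < 0  ⇒  (a,b)_∞ = -1.
v=11: a=11^2·(≡1), b=11^1·(≡3) mod 11; (1|11)=+1, (3|11)=+1; (−1)^{2·1·5}·(+1)^1·(+1)^2 = +1.
(-30590, -26565 / ℚ) ramifies at {2, 7, 23, ∞}: a division algebra.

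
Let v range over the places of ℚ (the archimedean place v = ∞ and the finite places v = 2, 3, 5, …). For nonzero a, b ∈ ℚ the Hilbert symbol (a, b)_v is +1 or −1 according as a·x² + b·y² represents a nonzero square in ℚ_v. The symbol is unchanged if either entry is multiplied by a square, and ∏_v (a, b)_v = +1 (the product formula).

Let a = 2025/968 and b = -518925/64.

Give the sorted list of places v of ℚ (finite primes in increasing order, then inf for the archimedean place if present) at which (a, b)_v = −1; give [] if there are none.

(a, b) ≡ (2, -20757) mod (ℚ^×)²; places V = {2, 3, 5, 11, 17, 37, ∞}.
(a,b)_11: α=-2, u≡7; β=1, v≡9 (mod 11); (7|11)=-1, (9|11)=+1; sign (−1)^0·-1^1·+1^-2 = -1.
(a,b)_∞: sgn(2)=+, sgn(-20757)=−, so +1.
(a,b)_5: α=2, u≡2; β=2, v≡2 (mod 5); (2|5)=-1, (2|5)=-1; sign (−1)^0·-1^2·-1^2 = +1.
(a,b)_3: α=4, u≡2; β=1, v≡2 (mod 3); (2|3)=-1, (2|3)=-1; sign (−1)^0·-1^1·-1^4 = -1.
(a,b)_37: α=0, u≡23; β=1, v≡15 (mod 37); (23|37)=-1, (15|37)=-1; sign (−1)^0·-1^1·-1^0 = -1.
(a,b)_17: α=0, u≡15; β=1, v≡11 (mod 17); (15|17)=+1, (11|17)=-1; sign (−1)^0·+1^1·-1^0 = +1.
(a,b)_2: α=-3, β=-6; u≡1, v≡3 (mod 8); ε(u)ε(v)=0·1, αω(v)=-3·1, βω(u)=-6·0; sum ≡ 1  ⇒  -1.
(2, -20757 / ℚ) ramifies at {2, 3, 11, 37}: a division algebra.

[2, 3, 11, 37]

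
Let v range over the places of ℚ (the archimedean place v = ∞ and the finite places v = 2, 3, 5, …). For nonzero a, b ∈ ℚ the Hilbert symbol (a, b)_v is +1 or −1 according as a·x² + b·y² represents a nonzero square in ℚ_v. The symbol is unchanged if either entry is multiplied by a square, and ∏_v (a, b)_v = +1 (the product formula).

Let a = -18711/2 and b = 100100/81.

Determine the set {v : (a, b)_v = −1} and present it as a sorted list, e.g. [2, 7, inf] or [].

[3, 13]

Mod squares: a ≡ -462, b ≡ 1001. Check v ∈ {∞, 2, 3, 5, 7, 11, 13}.
v=11: a=11^1·(≡2), b=11^1·(≡9) mod 11; (2|11)=-1, (9|11)=+1; (−1)^{1·1·5}·(-1)^1·(+1)^1 = +1.
v=2: v_2(a)=-1, v_2(b)=2; units ≡ 1, 1 (mod 8); ε·ε+αω+βω = 0·0+-1·0+2·0 ≡ 0  ⇒  (a,b)_2 = +1.
v=13: a=13^0·(≡11), b=13^1·(≡10) mod 13; (11|13)=-1, (10|13)=+1; (−1)^{0·1·6}·(-1)^1·(+1)^0 = -1.
v=3: a=3^5·(≡2), b=3^-4·(≡2) mod 3; (2|3)=-1, (2|3)=-1; (−1)^{5·-4·1}·(-1)^-4·(-1)^5 = -1.
v=7: a=7^1·(≡4), b=7^1·(≡5) mod 7; (4|7)=+1, (5|7)=-1; (−1)^{1·1·3}·(+1)^1·(-1)^1 = +1.
v=5: a=5^0·(≡2), b=5^2·(≡4) mod 5; (2|5)=-1, (4|5)=+1; (−1)^{0·2·2}·(-1)^2·(+1)^0 = +1.
v=∞: -462 < 0 and 1001 > 0  ⇒  (a,b)_∞ = +1.
|Ram(-462, 1001)| = 2, even; anisotropic at {3, 13}.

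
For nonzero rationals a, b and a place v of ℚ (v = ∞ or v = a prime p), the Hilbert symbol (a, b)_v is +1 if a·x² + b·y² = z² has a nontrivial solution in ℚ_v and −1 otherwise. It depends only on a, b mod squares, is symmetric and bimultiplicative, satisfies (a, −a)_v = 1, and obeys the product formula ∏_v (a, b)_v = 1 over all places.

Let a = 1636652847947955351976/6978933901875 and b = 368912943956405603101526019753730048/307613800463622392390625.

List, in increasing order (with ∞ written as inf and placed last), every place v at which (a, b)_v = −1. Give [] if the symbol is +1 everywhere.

[3, 11]

Mod squares: a ≡ 462, b ≡ 1254. Check v ∈ {∞, 2, 3, 5, 7, 11, 13, 19, 37, 47}.
v=5: a=5^-4·(≡2), b=5^-6·(≡1) mod 5; (2|5)=-1, (1|5)=+1; (−1)^{-4·-6·2}·(-1)^-6·(+1)^-4 = +1.
v=19: a=19^-4·(≡16), b=19^-7·(≡1) mod 19; (16|19)=+1, (1|19)=+1; (−1)^{-4·-7·9}·(+1)^-7·(+1)^-4 = +1.
v=11: a=11^3·(≡3), b=11^5·(≡9) mod 11; (3|11)=+1, (9|11)=+1; (−1)^{3·5·5}·(+1)^5·(+1)^3 = -1.
v=2: v_2(a)=3, v_2(b)=13; units ≡ 7, 3 (mod 8); ε·ε+αω+βω = 1·1+3·1+13·0 ≡ 0  ⇒  (a,b)_2 = +1.
v=∞: 462 > 0 and 1254 > 0  ⇒  (a,b)_∞ = +1.
v=13: a=13^-4·(≡7), b=13^-8·(≡6) mod 13; (7|13)=-1, (6|13)=-1; (−1)^{-4·-8·6}·(-1)^-8·(-1)^-4 = +1.
v=7: a=7^5·(≡5), b=7^12·(≡4) mod 7; (5|7)=-1, (4|7)=+1; (−1)^{5·12·3}·(-1)^12·(+1)^5 = +1.
v=3: a=3^-1·(≡1), b=3^-3·(≡1) mod 3; (1|3)=+1, (1|3)=+1; (−1)^{-1·-3·1}·(+1)^-3·(+1)^-1 = -1.
v=47: a=47^4·(≡38), b=47^6·(≡36) mod 47; (38|47)=-1, (36|47)=+1; (−1)^{4·6·23}·(-1)^6·(+1)^4 = +1.
v=37: a=37^4·(≡13), b=37^4·(≡28) mod 37; (13|37)=-1, (28|37)=+1; (−1)^{4·4·18}·(-1)^4·(+1)^4 = +1.
|Ram(462, 1254)| = 2, even; anisotropic at {3, 11}.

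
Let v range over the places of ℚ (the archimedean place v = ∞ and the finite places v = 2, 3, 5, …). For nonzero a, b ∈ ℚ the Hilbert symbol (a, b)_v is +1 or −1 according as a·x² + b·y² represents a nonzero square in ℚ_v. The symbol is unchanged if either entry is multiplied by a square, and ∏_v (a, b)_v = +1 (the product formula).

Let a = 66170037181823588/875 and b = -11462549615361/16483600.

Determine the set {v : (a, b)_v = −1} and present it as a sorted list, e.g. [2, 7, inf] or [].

Mod squares: a ≡ 595, b ≡ -15249. Check v ∈ {∞, 2, 3, 5, 7, 13, 17, 19, 23, 29, 37}.
v=2: v_2(a)=2, v_2(b)=-4; units ≡ 3, 7 (mod 8); ε·ε+αω+βω = 1·1+2·0+-4·1 ≡ 1  ⇒  (a,b)_2 = -1.
v=7: a=7^-1·(≡1), b=7^-2·(≡2) mod 7; (1|7)=+1, (2|7)=+1; (−1)^{-1·-2·3}·(+1)^-2·(+1)^-1 = +1.
v=19: a=19^4·(≡11), b=19^2·(≡15) mod 19; (11|19)=+1, (15|19)=-1; (−1)^{4·2·9}·(+1)^2·(-1)^4 = +1.
v=37: a=37^0·(≡33), b=37^2·(≡24) mod 37; (33|37)=+1, (24|37)=-1; (−1)^{0·2·18}·(+1)^2·(-1)^0 = +1.
v=17: a=17^5·(≡1), b=17^1·(≡9) mod 17; (1|17)=+1, (9|17)=+1; (−1)^{5·1·8}·(+1)^1·(+1)^5 = +1.
v=13: a=13^2·(≡4), b=13^3·(≡4) mod 13; (4|13)=+1, (4|13)=+1; (−1)^{2·3·6}·(+1)^3·(+1)^2 = +1.
v=5: a=5^-3·(≡4), b=5^-2·(≡1) mod 5; (4|5)=+1, (1|5)=+1; (−1)^{-3·-2·2}·(+1)^-2·(+1)^-3 = +1.
v=∞: 595 > 0 and -15249 < 0  ⇒  (a,b)_∞ = +1.
v=29: a=29^0·(≡2), b=29^-2·(≡23) mod 29; (2|29)=-1, (23|29)=+1; (−1)^{0·-2·14}·(-1)^-2·(+1)^0 = +1.
v=23: a=23^2·(≡15), b=23^1·(≡16) mod 23; (15|23)=-1, (16|23)=+1; (−1)^{2·1·11}·(-1)^1·(+1)^2 = -1.
v=3: a=3^0·(≡1), b=3^3·(≡2) mod 3; (1|3)=+1, (2|3)=-1; (−1)^{0·3·1}·(+1)^3·(-1)^0 = +1.
|Ram(595, -15249)| = 2, even; anisotropic at {2, 23}.

[2, 23]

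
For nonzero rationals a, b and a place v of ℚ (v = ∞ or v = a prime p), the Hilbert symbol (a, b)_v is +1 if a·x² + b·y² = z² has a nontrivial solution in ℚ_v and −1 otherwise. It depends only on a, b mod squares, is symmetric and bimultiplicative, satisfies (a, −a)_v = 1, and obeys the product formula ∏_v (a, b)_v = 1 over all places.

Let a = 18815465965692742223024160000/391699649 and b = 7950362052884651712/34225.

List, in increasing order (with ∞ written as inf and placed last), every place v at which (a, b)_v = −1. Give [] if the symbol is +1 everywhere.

[13, 17, 19, 23, 29, 31]

(a, b) ≡ (73465381, 5083) mod (ℚ^×)²; places V = {2, 3, 5, 11, 13, 17, 19, 23, 29, 31, 37, 47, ∞}.
(a,b)_2: α=8, β=6; u≡5, v≡3 (mod 8); ε(u)ε(v)=0·1, αω(v)=8·1, βω(u)=6·1; sum ≡ 0  ⇒  +1.
(a,b)_31: α=3, u≡1; β=2, v≡26 (mod 31); (1|31)=+1, (26|31)=-1; sign (−1)^0·+1^2·-1^3 = -1.
(a,b)_∞: sgn(73465381)=+, sgn(5083)=+, so +1.
(a,b)_13: α=4, u≡5; β=3, v≡10 (mod 13); (5|13)=-1, (10|13)=+1; sign (−1)^0·-1^3·+1^4 = -1.
(a,b)_23: α=1, u≡14; β=1, v≡7 (mod 23); (14|23)=-1, (7|23)=-1; sign (−1)^1·-1^1·-1^1 = -1.
(a,b)_3: α=8, u≡1; β=4, v≡1 (mod 3); (1|3)=+1, (1|3)=+1; sign (−1)^0·+1^4·+1^8 = +1.
(a,b)_17: α=1, u≡4; β=1, v≡7 (mod 17); (4|17)=+1, (7|17)=-1; sign (−1)^0·+1^1·-1^1 = -1.
(a,b)_11: α=-1, u≡10; β=0, v≡1 (mod 11); (10|11)=-1, (1|11)=+1; sign (−1)^0·-1^0·+1^-1 = +1.
(a,b)_29: α=3, u≡16; β=2, v≡18 (mod 29); (16|29)=+1, (18|29)=-1; sign (−1)^0·+1^2·-1^3 = -1.
(a,b)_47: α=2, u≡20; β=2, v≡25 (mod 47); (20|47)=-1, (25|47)=+1; sign (−1)^0·-1^2·+1^2 = +1.
(a,b)_37: α=-4, u≡23; β=-2, v≡13 (mod 37); (23|37)=-1, (13|37)=-1; sign (−1)^0·-1^-2·-1^-4 = +1.
(a,b)_5: α=4, u≡4; β=-2, v≡3 (mod 5); (4|5)=+1, (3|5)=-1; sign (−1)^0·+1^-2·-1^4 = +1.
(a,b)_19: α=-1, u≡4; β=0, v≡14 (mod 19); (4|19)=+1, (14|19)=-1; sign (−1)^0·+1^0·-1^-1 = -1.
|Ram(73465381, 5083)| = 6, even; anisotropic at {13, 17, 19, 23, 29, 31}.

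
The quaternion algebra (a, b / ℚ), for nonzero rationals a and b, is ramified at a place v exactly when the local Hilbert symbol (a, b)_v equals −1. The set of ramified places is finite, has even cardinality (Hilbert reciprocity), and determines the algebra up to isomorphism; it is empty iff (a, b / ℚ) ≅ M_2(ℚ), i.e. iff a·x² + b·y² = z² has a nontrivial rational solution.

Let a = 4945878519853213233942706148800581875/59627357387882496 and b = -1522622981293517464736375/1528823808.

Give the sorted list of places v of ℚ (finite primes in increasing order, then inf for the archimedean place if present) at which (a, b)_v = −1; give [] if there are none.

Mod squares: a ≡ 11, b ≡ -910. Check v ∈ {∞, 2, 3, 5, 7, 11, 13, 19, 23, 43, 47}.
v=11: a=11^1·(≡5), b=11^2·(≡3) mod 11; (5|11)=+1, (3|11)=+1; (−1)^{1·2·5}·(+1)^2·(+1)^1 = +1.
v=3: a=3^-8·(≡2), b=3^-6·(≡2) mod 3; (2|3)=-1, (2|3)=-1; (−1)^{-8·-6·1}·(-1)^-6·(-1)^-8 = +1.
v=19: a=19^4·(≡11), b=19^2·(≡10) mod 19; (11|19)=+1, (10|19)=-1; (−1)^{4·2·9}·(+1)^2·(-1)^4 = +1.
v=7: a=7^12·(≡4), b=7^5·(≡3) mod 7; (4|7)=+1, (3|7)=-1; (−1)^{12·5·3}·(+1)^5·(-1)^12 = +1.
v=2: v_2(a)=-34, v_2(b)=-21; units ≡ 3, 1 (mod 8); ε·ε+αω+βω = 1·0+-34·0+-21·1 ≡ 1  ⇒  (a,b)_2 = -1.
v=47: a=47^2·(≡11), b=47^2·(≡41) mod 47; (11|47)=-1, (41|47)=-1; (−1)^{2·2·23}·(-1)^2·(-1)^2 = +1.
v=5: a=5^4·(≡1), b=5^3·(≡3) mod 5; (1|5)=+1, (3|5)=-1; (−1)^{4·3·2}·(+1)^3·(-1)^4 = +1.
v=23: a=23^-2·(≡19), b=23^0·(≡19) mod 23; (19|23)=-1, (19|23)=-1; (−1)^{-2·0·11}·(-1)^0·(-1)^-2 = +1.
v=13: a=13^4·(≡11), b=13^3·(≡5) mod 13; (11|13)=-1, (5|13)=-1; (−1)^{4·3·6}·(-1)^3·(-1)^4 = -1.
v=∞: 11 > 0 and -910 < 0  ⇒  (a,b)_∞ = +1.
v=43: a=43^6·(≡11), b=43^4·(≡1) mod 43; (11|43)=+1, (1|43)=+1; (−1)^{6·4·21}·(+1)^4·(+1)^6 = +1.
(11, -910 / ℚ) ramifies at {2, 13}: a division algebra.

[2, 13]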